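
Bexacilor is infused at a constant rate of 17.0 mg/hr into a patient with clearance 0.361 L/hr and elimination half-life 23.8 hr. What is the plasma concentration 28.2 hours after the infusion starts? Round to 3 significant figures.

26.4 µg/mL

Css = rate / CL = 17.0 / 0.361 = 47.09 µg/mL
k = ln 2 / 23.8 = 0.02912 hr⁻¹
C(t) = Css (1 − e^(−kt)) = 47.09 × (1 − e^(−0.8213)) = 47.09 × 0.5601 ≈ 26.4 µg/mL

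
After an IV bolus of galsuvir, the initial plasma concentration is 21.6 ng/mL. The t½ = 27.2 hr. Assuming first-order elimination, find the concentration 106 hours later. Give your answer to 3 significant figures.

k = ln 2 / 27.2 = 0.02548 hr⁻¹
106 hr is 3.897 half-lives, so C = 21.6 × (1/2)^3.897 = 21.6 × 0.06712 ≈ 1.45 ng/mL

1.45 ng/mL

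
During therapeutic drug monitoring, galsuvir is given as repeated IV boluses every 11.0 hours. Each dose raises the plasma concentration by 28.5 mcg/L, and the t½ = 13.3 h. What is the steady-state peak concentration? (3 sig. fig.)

k = ln 2 / 13.3 = 0.05212 h⁻¹
Fraction remaining after one interval: e^(−kτ) = e^(−0.05212 × 11.0) = 0.5637
R = 1 / (1 − 0.5637) = 2.292
Css,max = 28.5 × 2.292 ≈ 65.3 mcg/L

65.3 mcg/L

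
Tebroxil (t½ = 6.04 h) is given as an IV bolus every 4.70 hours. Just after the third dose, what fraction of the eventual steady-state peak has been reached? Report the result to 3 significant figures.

k = ln 2 / 6.04 = 0.1148 h⁻¹
f_n = 1 − e^(−nkτ) = 1 − e^(−3 × 0.1148 × 4.70) = 1 − e^(−1.618) = 1 − 0.1983 ≈ 0.802

0.802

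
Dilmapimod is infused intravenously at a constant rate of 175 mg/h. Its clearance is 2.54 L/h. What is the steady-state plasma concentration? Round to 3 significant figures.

68.9 µg/mL

Css = infusion rate / CL = 175 / 2.54 ≈ 68.9 µg/mL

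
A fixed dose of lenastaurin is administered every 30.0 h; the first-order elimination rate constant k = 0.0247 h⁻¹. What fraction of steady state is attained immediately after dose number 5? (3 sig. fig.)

0.975

f_n = 1 − e^(−nkτ) = 1 − e^(−5 × 0.02470 × 30.0) = 1 − e^(−3.705) = 1 − 0.02460 ≈ 0.975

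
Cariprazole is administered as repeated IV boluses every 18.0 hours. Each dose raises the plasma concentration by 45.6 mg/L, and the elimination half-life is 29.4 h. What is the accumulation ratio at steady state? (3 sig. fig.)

k = ln 2 / 29.4 = 0.02358 h⁻¹
Fraction remaining after one interval: e^(−kτ) = e^(−0.02358 × 18.0) = 0.6542
R = 1 / (1 − 0.6542) = 1 / 0.3458 ≈ 2.89

2.89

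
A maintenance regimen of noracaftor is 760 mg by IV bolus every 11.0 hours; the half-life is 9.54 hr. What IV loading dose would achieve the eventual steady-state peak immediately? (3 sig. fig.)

k = ln 2 / 9.54 = 0.07266 hr⁻¹
Accumulation ratio R = 1 / (1 − e^(−kτ)) = 1 / (1 − e^(−0.07266×11.0)) = 1 / (1 − 0.4497) = 1.817
Loading dose = maintenance dose × R = 760 × 1.817 ≈ 1380 mg

1380 mg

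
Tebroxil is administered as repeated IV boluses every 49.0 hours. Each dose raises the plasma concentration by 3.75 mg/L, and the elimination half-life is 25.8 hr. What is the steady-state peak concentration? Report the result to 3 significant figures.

k = ln 2 / 25.8 = 0.02687 hr⁻¹
Fraction remaining after one interval: e^(−kτ) = e^(−0.02687 × 49.0) = 0.2681
R = 1 / (1 − 0.2681) = 1.366
Css,max = 3.75 × 1.366 ≈ 5.12 mg/L

5.12 mg/L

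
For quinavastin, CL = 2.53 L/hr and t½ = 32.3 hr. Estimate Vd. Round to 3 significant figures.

118 L

k = ln 2 / t½ = ln 2 / 32.3 = 0.02146 hr⁻¹
V = CL / k = 2.53 / 0.02146 ≈ 118 L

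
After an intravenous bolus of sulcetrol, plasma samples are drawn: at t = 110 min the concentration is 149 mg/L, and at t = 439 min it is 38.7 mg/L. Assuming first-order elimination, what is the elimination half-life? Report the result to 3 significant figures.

169 minutes

k = ln(C₁/C₂) / (t₂ − t₁) = ln(149/38.7) / (439 − 110)
  = 1.348 / 329.0 = 0.004098 min⁻¹
t½ = ln 2 / k = ln 2 / 0.004098 ≈ 169 minutes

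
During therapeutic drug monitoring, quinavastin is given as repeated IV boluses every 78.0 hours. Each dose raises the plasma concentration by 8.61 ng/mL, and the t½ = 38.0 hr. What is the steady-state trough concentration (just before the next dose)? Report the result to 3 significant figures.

k = ln 2 / 38.0 = 0.01824 hr⁻¹
Fraction remaining after one interval: e^(−kτ) = e^(−0.01824 × 78.0) = 0.2410
R = 1 / (1 − 0.2410) = 1.318
Css,max = 8.61 × 1.318 = 11.34 ng/mL
Css,min = Css,max × e^(−kτ) = 11.34 × 0.2410 ≈ 2.73 ng/mL

2.73 ng/mL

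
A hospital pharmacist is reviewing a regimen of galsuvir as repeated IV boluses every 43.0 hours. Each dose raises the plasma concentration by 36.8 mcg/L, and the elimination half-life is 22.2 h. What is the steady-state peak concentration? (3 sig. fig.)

49.8 mcg/L

k = ln 2 / 22.2 = 0.03122 h⁻¹
Fraction remaining after one interval: e^(−kτ) = e^(−0.03122 × 43.0) = 0.2612
R = 1 / (1 − 0.2612) = 1.353
Css,max = 36.8 × 1.353 ≈ 49.8 mcg/L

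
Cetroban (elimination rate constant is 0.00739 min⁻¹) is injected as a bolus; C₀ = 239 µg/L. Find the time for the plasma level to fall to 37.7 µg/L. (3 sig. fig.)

C(t) = C₀ e^(−kt)  ⇒  t = ln(C₀/C) / k
t = ln(239/37.7) / 0.007390 = 1.847 / 0.007390 ≈ 250 minutes

250 minutes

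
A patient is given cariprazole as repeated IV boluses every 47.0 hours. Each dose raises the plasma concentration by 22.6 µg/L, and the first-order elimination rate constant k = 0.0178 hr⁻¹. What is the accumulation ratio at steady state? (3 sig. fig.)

Fraction remaining after one interval: e^(−kτ) = e^(−0.01780 × 47.0) = 0.4332
R = 1 / (1 − 0.4332) = 1 / 0.5668 ≈ 1.76

1.76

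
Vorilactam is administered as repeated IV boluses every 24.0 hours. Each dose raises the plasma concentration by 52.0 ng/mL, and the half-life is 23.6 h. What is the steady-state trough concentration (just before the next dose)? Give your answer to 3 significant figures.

k = ln 2 / 23.6 = 0.02937 h⁻¹
Fraction remaining after one interval: e^(−kτ) = e^(−0.02937 × 24.0) = 0.4942
R = 1 / (1 − 0.4942) = 1.977
Css,max = 52.0 × 1.977 = 102.8 ng/mL
Css,min = Css,max × e^(−kτ) = 102.8 × 0.4942 ≈ 50.8 ng/mL

50.8 ng/mL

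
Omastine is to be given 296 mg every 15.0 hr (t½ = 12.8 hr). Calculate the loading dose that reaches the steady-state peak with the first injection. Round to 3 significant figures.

532 mg

k = ln 2 / 12.8 = 0.05415 hr⁻¹
Accumulation ratio R = 1 / (1 − e^(−kτ)) = 1 / (1 − e^(−0.05415×15.0)) = 1 / (1 − 0.4438) = 1.798
Loading dose = maintenance dose × R = 296 × 1.798 ≈ 532 mg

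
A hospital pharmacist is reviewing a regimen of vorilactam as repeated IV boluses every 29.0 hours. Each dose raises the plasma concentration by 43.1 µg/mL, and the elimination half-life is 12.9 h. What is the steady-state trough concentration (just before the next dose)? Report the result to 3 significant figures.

k = ln 2 / 12.9 = 0.05373 h⁻¹
Fraction remaining after one interval: e^(−kτ) = e^(−0.05373 × 29.0) = 0.2105
R = 1 / (1 − 0.2105) = 1.267
Css,max = 43.1 × 1.267 = 54.59 µg/mL
Css,min = Css,max × e^(−kτ) = 54.59 × 0.2105 ≈ 11.5 µg/mL

11.5 µg/mL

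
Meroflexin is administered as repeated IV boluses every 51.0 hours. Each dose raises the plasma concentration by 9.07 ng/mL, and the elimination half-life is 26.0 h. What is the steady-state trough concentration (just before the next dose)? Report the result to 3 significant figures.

3.13 ng/mL

k = ln 2 / 26.0 = 0.02666 h⁻¹
Fraction remaining after one interval: e^(−kτ) = e^(−0.02666 × 51.0) = 0.2568
R = 1 / (1 − 0.2568) = 1.345
Css,max = 9.07 × 1.345 = 12.20 ng/mL
Css,min = Css,max × e^(−kτ) = 12.20 × 0.2568 ≈ 3.13 ng/mL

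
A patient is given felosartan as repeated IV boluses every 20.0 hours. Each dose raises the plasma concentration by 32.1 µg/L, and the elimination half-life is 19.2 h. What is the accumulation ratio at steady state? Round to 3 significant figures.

k = ln 2 / 19.2 = 0.03610 h⁻¹
Fraction remaining after one interval: e^(−kτ) = e^(−0.03610 × 20.0) = 0.4858
R = 1 / (1 − 0.4858) = 1 / 0.5142 ≈ 1.94

1.94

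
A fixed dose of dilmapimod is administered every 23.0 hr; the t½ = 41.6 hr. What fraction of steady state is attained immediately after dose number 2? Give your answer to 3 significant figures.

0.535

k = ln 2 / 41.6 = 0.01666 hr⁻¹
f_n = 1 − e^(−nkτ) = 1 − e^(−2 × 0.01666 × 23.0) = 1 − e^(−0.7665) = 1 − 0.4647 ≈ 0.535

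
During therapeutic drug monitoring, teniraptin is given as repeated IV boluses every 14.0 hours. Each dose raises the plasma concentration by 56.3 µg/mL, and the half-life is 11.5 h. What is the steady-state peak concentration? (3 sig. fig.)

98.8 µg/mL

k = ln 2 / 11.5 = 0.06027 h⁻¹
Fraction remaining after one interval: e^(−kτ) = e^(−0.06027 × 14.0) = 0.4301
R = 1 / (1 − 0.4301) = 1.755
Css,max = 56.3 × 1.755 ≈ 98.8 µg/mL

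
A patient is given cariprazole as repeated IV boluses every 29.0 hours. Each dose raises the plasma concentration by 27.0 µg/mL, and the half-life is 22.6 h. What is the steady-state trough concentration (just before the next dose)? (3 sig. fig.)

k = ln 2 / 22.6 = 0.03067 h⁻¹
Fraction remaining after one interval: e^(−kτ) = e^(−0.03067 × 29.0) = 0.4109
R = 1 / (1 − 0.4109) = 1.697
Css,max = 27.0 × 1.697 = 45.83 µg/mL
Css,min = Css,max × e^(−kτ) = 45.83 × 0.4109 ≈ 18.8 µg/mL

18.8 µg/mL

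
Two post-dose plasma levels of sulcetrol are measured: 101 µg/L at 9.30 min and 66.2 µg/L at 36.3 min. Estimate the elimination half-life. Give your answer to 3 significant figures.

44.3 minutes

k = ln(C₁/C₂) / (t₂ − t₁) = ln(101/66.2) / (36.3 − 9.30)
  = 0.4224 / 27.00 = 0.01565 min⁻¹
t½ = ln 2 / k = ln 2 / 0.01565 ≈ 44.3 minutes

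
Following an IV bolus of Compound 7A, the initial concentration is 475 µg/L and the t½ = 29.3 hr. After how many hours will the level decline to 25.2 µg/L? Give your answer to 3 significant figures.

k = ln 2 / 29.3 = 0.02366 hr⁻¹
C(t) = C₀ e^(−kt)  ⇒  t = ln(C₀/C) / k
t = ln(475/25.2) / 0.02366 = 2.936 / 0.02366 ≈ 124 hours

124 hours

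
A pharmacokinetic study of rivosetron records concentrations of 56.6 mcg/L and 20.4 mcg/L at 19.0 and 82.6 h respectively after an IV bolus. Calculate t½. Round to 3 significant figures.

43.2 hours

k = ln(C₁/C₂) / (t₂ − t₁) = ln(56.6/20.4) / (82.6 − 19.0)
  = 1.020 / 63.60 = 0.01605 h⁻¹
t½ = ln 2 / k = ln 2 / 0.01605 ≈ 43.2 hours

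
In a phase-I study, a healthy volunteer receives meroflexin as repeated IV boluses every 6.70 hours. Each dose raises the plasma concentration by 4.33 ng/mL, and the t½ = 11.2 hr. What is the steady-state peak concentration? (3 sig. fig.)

12.8 ng/mL

k = ln 2 / 11.2 = 0.06189 hr⁻¹
Fraction remaining after one interval: e^(−kτ) = e^(−0.06189 × 6.70) = 0.6606
R = 1 / (1 − 0.6606) = 2.946
Css,max = 4.33 × 2.946 ≈ 12.8 ng/mL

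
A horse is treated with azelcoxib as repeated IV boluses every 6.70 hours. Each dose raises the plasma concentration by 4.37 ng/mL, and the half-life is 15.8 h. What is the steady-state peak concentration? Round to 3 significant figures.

k = ln 2 / 15.8 = 0.04387 h⁻¹
Fraction remaining after one interval: e^(−kτ) = e^(−0.04387 × 6.70) = 0.7453
R = 1 / (1 − 0.7453) = 3.927
Css,max = 4.37 × 3.927 ≈ 17.2 ng/mL

17.2 ng/mL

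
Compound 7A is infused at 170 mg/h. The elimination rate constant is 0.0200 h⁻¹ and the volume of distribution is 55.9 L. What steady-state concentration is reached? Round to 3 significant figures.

152 µg/mL

CL = k · V = 0.0200 × 55.9 = 1.118 L/h
Css = rate / CL = 170 / 1.118 ≈ 152 µg/mL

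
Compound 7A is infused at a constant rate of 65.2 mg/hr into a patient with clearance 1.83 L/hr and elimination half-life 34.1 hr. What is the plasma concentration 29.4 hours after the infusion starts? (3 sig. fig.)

16.0 µg/mL

Css = rate / CL = 65.2 / 1.83 = 35.63 µg/mL
k = ln 2 / 34.1 = 0.02033 hr⁻¹
C(t) = Css (1 − e^(−kt)) = 35.63 × (1 − e^(−0.5976)) = 35.63 × 0.4499 ≈ 16.0 µg/mL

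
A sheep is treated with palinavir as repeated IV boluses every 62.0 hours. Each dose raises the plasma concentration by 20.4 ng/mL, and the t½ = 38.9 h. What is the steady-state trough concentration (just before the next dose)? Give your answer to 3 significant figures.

k = ln 2 / 38.9 = 0.01782 h⁻¹
Fraction remaining after one interval: e^(−kτ) = e^(−0.01782 × 62.0) = 0.3313
R = 1 / (1 − 0.3313) = 1.495
Css,max = 20.4 × 1.495 = 30.51 ng/mL
Css,min = Css,max × e^(−kτ) = 30.51 × 0.3313 ≈ 10.1 ng/mL

10.1 ng/mL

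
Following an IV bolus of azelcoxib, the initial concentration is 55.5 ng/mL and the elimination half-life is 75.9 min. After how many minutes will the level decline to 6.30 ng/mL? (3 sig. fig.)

238 minutes

k = ln 2 / 75.9 = 0.009132 min⁻¹
C(t) = C₀ e^(−kt)  ⇒  t = ln(C₀/C) / k
t = ln(55.5/6.30) / 0.009132 = 2.176 / 0.009132 ≈ 238 minutes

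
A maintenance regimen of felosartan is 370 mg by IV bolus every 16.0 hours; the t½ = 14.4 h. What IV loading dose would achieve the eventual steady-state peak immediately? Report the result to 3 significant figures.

689 mg

k = ln 2 / 14.4 = 0.04814 h⁻¹
Accumulation ratio R = 1 / (1 − e^(−kτ)) = 1 / (1 − e^(−0.04814×16.0)) = 1 / (1 − 0.4629) = 1.862
Loading dose = maintenance dose × R = 370 × 1.862 ≈ 689 mg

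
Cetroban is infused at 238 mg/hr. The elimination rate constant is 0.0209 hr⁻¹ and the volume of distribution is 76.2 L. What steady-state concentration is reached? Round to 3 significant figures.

CL = k · V = 0.0209 × 76.2 = 1.593 L/hr
Css = rate / CL = 238 / 1.593 ≈ 149 µg/mL

149 µg/mL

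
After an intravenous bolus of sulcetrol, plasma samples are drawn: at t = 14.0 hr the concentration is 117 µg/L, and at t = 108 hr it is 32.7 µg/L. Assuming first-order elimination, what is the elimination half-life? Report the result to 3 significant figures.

k = ln(C₁/C₂) / (t₂ − t₁) = ln(117/32.7) / (108 − 14.0)
  = 1.275 / 94.00 = 0.01356 hr⁻¹
t½ = ln 2 / k = ln 2 / 0.01356 ≈ 51.1 hours

51.1 hours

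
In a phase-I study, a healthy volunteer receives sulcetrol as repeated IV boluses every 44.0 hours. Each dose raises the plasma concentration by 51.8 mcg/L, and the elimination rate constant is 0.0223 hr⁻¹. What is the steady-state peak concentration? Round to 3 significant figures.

82.9 mcg/L

Fraction remaining after one interval: e^(−kτ) = e^(−0.02230 × 44.0) = 0.3749
R = 1 / (1 − 0.3749) = 1.600
Css,max = 51.8 × 1.600 ≈ 82.9 mcg/L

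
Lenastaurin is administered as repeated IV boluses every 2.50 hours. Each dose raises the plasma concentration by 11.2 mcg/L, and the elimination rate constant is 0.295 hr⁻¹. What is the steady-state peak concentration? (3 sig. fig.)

21.5 mcg/L

Fraction remaining after one interval: e^(−kτ) = e^(−0.2950 × 2.50) = 0.4783
R = 1 / (1 − 0.4783) = 1.917
Css,max = 11.2 × 1.917 ≈ 21.5 mcg/L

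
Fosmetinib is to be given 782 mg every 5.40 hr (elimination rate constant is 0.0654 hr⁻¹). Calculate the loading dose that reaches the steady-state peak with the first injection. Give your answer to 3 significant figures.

2630 mg

Accumulation ratio R = 1 / (1 − e^(−kτ)) = 1 / (1 − e^(−0.06540×5.40)) = 1 / (1 − 0.7025) = 3.361
Loading dose = maintenance dose × R = 782 × 3.361 ≈ 2630 mg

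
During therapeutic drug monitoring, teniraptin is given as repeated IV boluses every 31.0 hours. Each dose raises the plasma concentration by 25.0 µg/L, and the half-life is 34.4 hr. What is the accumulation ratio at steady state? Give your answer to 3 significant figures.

k = ln 2 / 34.4 = 0.02015 hr⁻¹
Fraction remaining after one interval: e^(−kτ) = e^(−0.02015 × 31.0) = 0.5355
R = 1 / (1 − 0.5355) = 1 / 0.4645 ≈ 2.15

2.15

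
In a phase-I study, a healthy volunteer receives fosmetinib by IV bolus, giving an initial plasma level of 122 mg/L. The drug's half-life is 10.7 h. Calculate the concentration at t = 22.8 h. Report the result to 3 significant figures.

27.9 mg/L

k = ln 2 / 10.7 = 0.06478 h⁻¹
22.8 h is 2.131 half-lives, so C = 122 × (1/2)^2.131 = 122 × 0.2283 ≈ 27.9 mg/L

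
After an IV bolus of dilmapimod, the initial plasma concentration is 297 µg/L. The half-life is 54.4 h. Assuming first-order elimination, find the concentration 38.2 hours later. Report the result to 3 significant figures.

k = ln 2 / 54.4 = 0.01274 h⁻¹
38.2 h is 0.7022 half-lives, so C = 297 × (1/2)^0.7022 = 297 × 0.6146 ≈ 183 µg/L

183 µg/L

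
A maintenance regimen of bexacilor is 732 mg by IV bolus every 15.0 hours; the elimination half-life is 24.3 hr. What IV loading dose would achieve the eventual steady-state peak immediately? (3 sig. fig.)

2100 mg

k = ln 2 / 24.3 = 0.02852 hr⁻¹
Accumulation ratio R = 1 / (1 − e^(−kτ)) = 1 / (1 − e^(−0.02852×15.0)) = 1 / (1 − 0.6519) = 2.873
Loading dose = maintenance dose × R = 732 × 2.873 ≈ 2100 mg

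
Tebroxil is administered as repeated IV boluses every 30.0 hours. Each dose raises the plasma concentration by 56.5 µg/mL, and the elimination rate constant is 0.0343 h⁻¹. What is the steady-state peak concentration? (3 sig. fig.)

Fraction remaining after one interval: e^(−kτ) = e^(−0.03430 × 30.0) = 0.3574
R = 1 / (1 − 0.3574) = 1.556
Css,max = 56.5 × 1.556 ≈ 87.9 µg/mL

87.9 µg/mL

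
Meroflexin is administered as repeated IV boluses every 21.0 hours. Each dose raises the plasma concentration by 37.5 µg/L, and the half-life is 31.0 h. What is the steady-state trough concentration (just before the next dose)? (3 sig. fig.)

62.6 µg/L

k = ln 2 / 31.0 = 0.02236 h⁻¹
Fraction remaining after one interval: e^(−kτ) = e^(−0.02236 × 21.0) = 0.6253
R = 1 / (1 − 0.6253) = 2.669
Css,max = 37.5 × 2.669 = 100.1 µg/L
Css,min = Css,max × e^(−kτ) = 100.1 × 0.6253 ≈ 62.6 µg/L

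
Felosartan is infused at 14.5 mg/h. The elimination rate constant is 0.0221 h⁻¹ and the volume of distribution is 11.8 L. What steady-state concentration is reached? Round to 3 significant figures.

CL = k · V = 0.0221 × 11.8 = 0.2608 L/h
Css = rate / CL = 14.5 / 0.2608 ≈ 55.6 mg/L

55.6 mg/L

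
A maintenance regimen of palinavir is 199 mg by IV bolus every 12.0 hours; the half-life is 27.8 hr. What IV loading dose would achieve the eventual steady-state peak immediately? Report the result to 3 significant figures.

770 mg

k = ln 2 / 27.8 = 0.02493 hr⁻¹
Accumulation ratio R = 1 / (1 − e^(−kτ)) = 1 / (1 − e^(−0.02493×12.0)) = 1 / (1 − 0.7414) = 3.867
Loading dose = maintenance dose × R = 199 × 3.867 ≈ 770 mg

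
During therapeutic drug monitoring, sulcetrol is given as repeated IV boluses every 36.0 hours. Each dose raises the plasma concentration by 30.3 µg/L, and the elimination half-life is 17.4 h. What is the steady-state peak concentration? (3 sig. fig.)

k = ln 2 / 17.4 = 0.03984 h⁻¹
Fraction remaining after one interval: e^(−kτ) = e^(−0.03984 × 36.0) = 0.2383
R = 1 / (1 − 0.2383) = 1.313
Css,max = 30.3 × 1.313 ≈ 39.8 µg/L

39.8 µg/L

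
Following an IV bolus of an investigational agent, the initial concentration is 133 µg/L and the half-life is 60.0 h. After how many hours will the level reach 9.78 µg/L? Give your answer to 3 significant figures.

k = ln 2 / 60.0 = 0.01155 h⁻¹
C(t) = C₀ e^(−kt)  ⇒  t = ln(C₀/C) / k
t = ln(133/9.78) / 0.01155 = 2.610 / 0.01155 ≈ 226 hours

226 hours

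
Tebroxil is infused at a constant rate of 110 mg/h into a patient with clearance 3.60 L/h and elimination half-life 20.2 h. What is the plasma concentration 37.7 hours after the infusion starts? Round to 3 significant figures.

22.2 µg/mL

Css = rate / CL = 110 / 3.60 = 30.56 µg/mL
k = ln 2 / 20.2 = 0.03431 h⁻¹
C(t) = Css (1 − e^(−kt)) = 30.56 × (1 − e^(−1.294)) = 30.56 × 0.7257 ≈ 22.2 µg/mL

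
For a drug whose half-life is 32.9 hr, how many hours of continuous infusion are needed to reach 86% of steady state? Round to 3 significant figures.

93.3 hours

k = ln 2 / 32.9 = 0.02107 hr⁻¹
f = 1 − e^(−kt)  ⇒  t = −ln(1 − f) / k
t = −ln(1 − 0.86) / 0.02107 = 1.966 / 0.02107 ≈ 93.3 hours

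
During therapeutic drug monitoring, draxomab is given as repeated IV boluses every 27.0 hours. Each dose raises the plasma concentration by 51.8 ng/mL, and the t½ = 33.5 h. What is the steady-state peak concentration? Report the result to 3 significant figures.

k = ln 2 / 33.5 = 0.02069 h⁻¹
Fraction remaining after one interval: e^(−kτ) = e^(−0.02069 × 27.0) = 0.5720
R = 1 / (1 − 0.5720) = 2.336
Css,max = 51.8 × 2.336 ≈ 121 ng/mL

121 ng/mL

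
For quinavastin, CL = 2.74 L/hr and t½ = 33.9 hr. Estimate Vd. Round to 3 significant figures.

134 L

k = ln 2 / t½ = ln 2 / 33.9 = 0.02045 hr⁻¹
V = CL / k = 2.74 / 0.02045 ≈ 134 L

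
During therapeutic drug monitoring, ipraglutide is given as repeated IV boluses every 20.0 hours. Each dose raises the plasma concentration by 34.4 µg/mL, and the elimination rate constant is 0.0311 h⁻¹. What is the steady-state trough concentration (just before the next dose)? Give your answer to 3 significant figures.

39.9 µg/mL

Fraction remaining after one interval: e^(−kτ) = e^(−0.03110 × 20.0) = 0.5369
R = 1 / (1 − 0.5369) = 2.159
Css,max = 34.4 × 2.159 = 74.28 µg/mL
Css,min = Css,max × e^(−kτ) = 74.28 × 0.5369 ≈ 39.9 µg/mL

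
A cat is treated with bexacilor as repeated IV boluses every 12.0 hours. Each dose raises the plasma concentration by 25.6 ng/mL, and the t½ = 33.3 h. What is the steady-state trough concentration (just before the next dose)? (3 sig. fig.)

k = ln 2 / 33.3 = 0.02082 h⁻¹
Fraction remaining after one interval: e^(−kτ) = e^(−0.02082 × 12.0) = 0.7790
R = 1 / (1 − 0.7790) = 4.524
Css,max = 25.6 × 4.524 = 115.8 ng/mL
Css,min = Css,max × e^(−kτ) = 115.8 × 0.7790 ≈ 90.2 ng/mL

90.2 ng/mL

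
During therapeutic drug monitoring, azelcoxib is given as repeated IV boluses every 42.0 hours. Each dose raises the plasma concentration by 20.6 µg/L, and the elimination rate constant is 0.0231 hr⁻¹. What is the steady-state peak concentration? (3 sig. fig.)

33.2 µg/L

Fraction remaining after one interval: e^(−kτ) = e^(−0.02310 × 42.0) = 0.3790
R = 1 / (1 − 0.3790) = 1.610
Css,max = 20.6 × 1.610 ≈ 33.2 µg/L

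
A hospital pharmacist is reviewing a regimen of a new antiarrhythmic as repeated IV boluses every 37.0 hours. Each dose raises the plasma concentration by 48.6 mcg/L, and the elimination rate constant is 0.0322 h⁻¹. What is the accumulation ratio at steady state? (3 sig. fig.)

1.44

Fraction remaining after one interval: e^(−kτ) = e^(−0.03220 × 37.0) = 0.3038
R = 1 / (1 − 0.3038) = 1 / 0.6962 ≈ 1.44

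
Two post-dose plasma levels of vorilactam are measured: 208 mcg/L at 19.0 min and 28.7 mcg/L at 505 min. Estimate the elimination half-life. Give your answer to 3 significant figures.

170 minutes

k = ln(C₁/C₂) / (t₂ − t₁) = ln(208/28.7) / (505 − 19.0)
  = 1.981 / 486.0 = 0.004075 min⁻¹
t½ = ln 2 / k = ln 2 / 0.004075 ≈ 170 minutes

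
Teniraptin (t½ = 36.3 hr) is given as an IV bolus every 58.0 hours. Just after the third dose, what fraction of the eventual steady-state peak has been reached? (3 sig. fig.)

k = ln 2 / 36.3 = 0.01909 hr⁻¹
f_n = 1 − e^(−nkτ) = 1 − e^(−3 × 0.01909 × 58.0) = 1 − e^(−3.323) = 1 − 0.03606 ≈ 0.964

0.964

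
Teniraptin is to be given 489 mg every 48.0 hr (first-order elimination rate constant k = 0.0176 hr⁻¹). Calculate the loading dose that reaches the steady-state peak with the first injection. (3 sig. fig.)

Accumulation ratio R = 1 / (1 − e^(−kτ)) = 1 / (1 − e^(−0.01760×48.0)) = 1 / (1 − 0.4296) = 1.753
Loading dose = maintenance dose × R = 489 × 1.753 ≈ 857 mg

857 mg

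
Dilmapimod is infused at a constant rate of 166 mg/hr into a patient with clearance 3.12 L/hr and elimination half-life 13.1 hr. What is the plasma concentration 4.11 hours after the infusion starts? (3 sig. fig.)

10.4 µg/mL

Css = rate / CL = 166 / 3.12 = 53.21 µg/mL
k = ln 2 / 13.1 = 0.05291 hr⁻¹
C(t) = Css (1 − e^(−kt)) = 53.21 × (1 − e^(−0.2175)) = 53.21 × 0.1954 ≈ 10.4 µg/mL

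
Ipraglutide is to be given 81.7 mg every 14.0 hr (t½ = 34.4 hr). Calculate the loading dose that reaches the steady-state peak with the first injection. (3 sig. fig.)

k = ln 2 / 34.4 = 0.02015 hr⁻¹
Accumulation ratio R = 1 / (1 − e^(−kτ)) = 1 / (1 − e^(−0.02015×14.0)) = 1 / (1 − 0.7542) = 4.068
Loading dose = maintenance dose × R = 81.7 × 4.068 ≈ 332 mg

332 mg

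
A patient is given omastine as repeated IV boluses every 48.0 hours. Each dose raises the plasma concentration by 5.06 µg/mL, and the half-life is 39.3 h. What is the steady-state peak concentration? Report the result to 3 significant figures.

8.86 µg/mL

k = ln 2 / 39.3 = 0.01764 h⁻¹
Fraction remaining after one interval: e^(−kτ) = e^(−0.01764 × 48.0) = 0.4289
R = 1 / (1 − 0.4289) = 1.751
Css,max = 5.06 × 1.751 ≈ 8.86 µg/mL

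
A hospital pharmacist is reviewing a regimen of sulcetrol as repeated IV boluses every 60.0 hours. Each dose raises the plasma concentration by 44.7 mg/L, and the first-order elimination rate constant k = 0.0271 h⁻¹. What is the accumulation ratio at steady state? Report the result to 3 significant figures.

Fraction remaining after one interval: e^(−kτ) = e^(−0.02710 × 60.0) = 0.1967
R = 1 / (1 − 0.1967) = 1 / 0.8033 ≈ 1.24

1.24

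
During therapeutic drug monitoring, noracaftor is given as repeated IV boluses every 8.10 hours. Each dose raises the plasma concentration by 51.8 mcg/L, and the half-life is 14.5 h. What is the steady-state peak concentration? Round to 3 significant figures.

k = ln 2 / 14.5 = 0.04780 h⁻¹
Fraction remaining after one interval: e^(−kτ) = e^(−0.04780 × 8.10) = 0.6790
R = 1 / (1 − 0.6790) = 3.115
Css,max = 51.8 × 3.115 ≈ 161 mcg/L

161 mcg/L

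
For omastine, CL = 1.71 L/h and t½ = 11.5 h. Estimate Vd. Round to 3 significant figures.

28.4 L

k = ln 2 / t½ = ln 2 / 11.5 = 0.06027 h⁻¹
V = CL / k = 1.71 / 0.06027 ≈ 28.4 L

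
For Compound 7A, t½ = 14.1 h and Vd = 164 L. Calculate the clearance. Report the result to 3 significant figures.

8.06 L/h

k = ln 2 / t½ = ln 2 / 14.1 = 0.04916 h⁻¹
CL = k · V = 0.04916 × 164 ≈ 8.06 L/h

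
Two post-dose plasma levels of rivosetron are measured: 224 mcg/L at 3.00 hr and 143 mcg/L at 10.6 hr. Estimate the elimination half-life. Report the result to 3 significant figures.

11.7 hours

k = ln(C₁/C₂) / (t₂ − t₁) = ln(224/143) / (10.6 − 3.00)
  = 0.4488 / 7.600 = 0.05905 hr⁻¹
t½ = ln 2 / k = ln 2 / 0.05905 ≈ 11.7 hours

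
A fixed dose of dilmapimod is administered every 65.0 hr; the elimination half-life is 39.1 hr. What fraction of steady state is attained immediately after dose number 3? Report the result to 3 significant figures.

0.968

k = ln 2 / 39.1 = 0.01773 hr⁻¹
f_n = 1 − e^(−nkτ) = 1 − e^(−3 × 0.01773 × 65.0) = 1 − e^(−3.457) = 1 − 0.03153 ≈ 0.968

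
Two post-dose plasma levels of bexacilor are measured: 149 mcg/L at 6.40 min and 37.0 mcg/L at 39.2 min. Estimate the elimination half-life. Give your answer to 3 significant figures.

k = ln(C₁/C₂) / (t₂ − t₁) = ln(149/37.0) / (39.2 − 6.40)
  = 1.393 / 32.80 = 0.04247 min⁻¹
t½ = ln 2 / k = ln 2 / 0.04247 ≈ 16.3 minutes

16.3 minutes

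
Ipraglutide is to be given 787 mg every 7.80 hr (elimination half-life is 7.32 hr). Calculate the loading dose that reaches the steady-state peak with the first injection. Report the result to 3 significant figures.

k = ln 2 / 7.32 = 0.09469 hr⁻¹
Accumulation ratio R = 1 / (1 − e^(−kτ)) = 1 / (1 − e^(−0.09469×7.80)) = 1 / (1 − 0.4778) = 1.915
Loading dose = maintenance dose × R = 787 × 1.915 ≈ 1510 mg

1510 mg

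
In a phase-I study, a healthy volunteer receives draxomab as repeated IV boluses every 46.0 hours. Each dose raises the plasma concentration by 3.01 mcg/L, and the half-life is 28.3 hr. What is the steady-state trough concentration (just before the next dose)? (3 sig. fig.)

1.44 mcg/L

k = ln 2 / 28.3 = 0.02449 hr⁻¹
Fraction remaining after one interval: e^(−kτ) = e^(−0.02449 × 46.0) = 0.3241
R = 1 / (1 − 0.3241) = 1.480
Css,max = 3.01 × 1.480 = 4.453 mcg/L
Css,min = Css,max × e^(−kτ) = 4.453 × 0.3241 ≈ 1.44 mcg/L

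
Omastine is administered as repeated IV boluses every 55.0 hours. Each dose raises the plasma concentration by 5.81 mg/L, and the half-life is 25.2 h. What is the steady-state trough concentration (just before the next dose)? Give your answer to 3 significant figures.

k = ln 2 / 25.2 = 0.02751 h⁻¹
Fraction remaining after one interval: e^(−kτ) = e^(−0.02751 × 55.0) = 0.2203
R = 1 / (1 − 0.2203) = 1.283
Css,max = 5.81 × 1.283 = 7.451 mg/L
Css,min = Css,max × e^(−kτ) = 7.451 × 0.2203 ≈ 1.64 mg/L

1.64 mg/L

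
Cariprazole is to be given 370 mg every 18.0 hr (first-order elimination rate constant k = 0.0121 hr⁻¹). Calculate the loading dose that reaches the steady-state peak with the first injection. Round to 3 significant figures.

Accumulation ratio R = 1 / (1 − e^(−kτ)) = 1 / (1 − e^(−0.01210×18.0)) = 1 / (1 − 0.8043) = 5.110
Loading dose = maintenance dose × R = 370 × 5.110 ≈ 1890 mg

1890 mg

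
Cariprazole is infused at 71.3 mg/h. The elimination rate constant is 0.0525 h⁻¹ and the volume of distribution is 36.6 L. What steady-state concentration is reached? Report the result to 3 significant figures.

CL = k · V = 0.0525 × 36.6 = 1.921 L/h
Css = rate / CL = 71.3 / 1.921 ≈ 37.1 mg/L

37.1 mg/L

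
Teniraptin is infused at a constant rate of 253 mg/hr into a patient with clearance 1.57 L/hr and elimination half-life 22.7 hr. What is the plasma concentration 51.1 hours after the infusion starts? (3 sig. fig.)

Css = rate / CL = 253 / 1.57 = 161.1 µg/mL
k = ln 2 / 22.7 = 0.03054 hr⁻¹
C(t) = Css (1 − e^(−kt)) = 161.1 × (1 − e^(−1.560)) = 161.1 × 0.7899 ≈ 127 µg/mL

127 µg/mL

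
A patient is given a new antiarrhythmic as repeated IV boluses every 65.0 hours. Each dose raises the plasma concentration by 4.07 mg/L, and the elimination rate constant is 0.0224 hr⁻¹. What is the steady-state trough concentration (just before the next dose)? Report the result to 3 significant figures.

1.24 mg/L

Fraction remaining after one interval: e^(−kτ) = e^(−0.02240 × 65.0) = 0.2332
R = 1 / (1 − 0.2332) = 1.304
Css,max = 4.07 × 1.304 = 5.308 mg/L
Css,min = Css,max × e^(−kτ) = 5.308 × 0.2332 ≈ 1.24 mg/L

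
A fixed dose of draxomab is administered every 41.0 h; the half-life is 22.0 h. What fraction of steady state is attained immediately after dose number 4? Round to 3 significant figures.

0.994

k = ln 2 / 22.0 = 0.03151 h⁻¹
f_n = 1 − e^(−nkτ) = 1 − e^(−4 × 0.03151 × 41.0) = 1 − e^(−5.167) = 1 − 0.005701 ≈ 0.994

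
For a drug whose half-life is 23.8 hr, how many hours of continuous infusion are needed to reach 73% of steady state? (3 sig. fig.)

k = ln 2 / 23.8 = 0.02912 hr⁻¹
f = 1 − e^(−kt)  ⇒  t = −ln(1 − f) / k
t = −ln(1 − 0.73) / 0.02912 = 1.309 / 0.02912 ≈ 45.0 hours

45.0 hours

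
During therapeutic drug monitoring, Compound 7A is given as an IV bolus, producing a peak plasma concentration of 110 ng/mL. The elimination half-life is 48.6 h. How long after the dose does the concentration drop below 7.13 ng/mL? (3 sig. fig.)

k = ln 2 / 48.6 = 0.01426 h⁻¹
C(t) = C₀ e^(−kt)  ⇒  t = ln(C₀/C) / k
t = ln(110/7.13) / 0.01426 = 2.736 / 0.01426 ≈ 192 hours

192 hours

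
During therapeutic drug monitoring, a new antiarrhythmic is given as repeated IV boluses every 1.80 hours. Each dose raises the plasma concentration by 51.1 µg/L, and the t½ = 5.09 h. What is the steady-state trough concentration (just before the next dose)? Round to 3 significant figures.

k = ln 2 / 5.09 = 0.1362 h⁻¹
Fraction remaining after one interval: e^(−kτ) = e^(−0.1362 × 1.80) = 0.7826
R = 1 / (1 − 0.7826) = 4.600
Css,max = 51.1 × 4.600 = 235.1 µg/L
Css,min = Css,max × e^(−kτ) = 235.1 × 0.7826 ≈ 184 µg/L

184 µg/L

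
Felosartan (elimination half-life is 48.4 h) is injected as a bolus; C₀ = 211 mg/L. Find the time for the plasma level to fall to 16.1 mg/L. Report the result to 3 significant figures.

k = ln 2 / 48.4 = 0.01432 h⁻¹
C(t) = C₀ e^(−kt)  ⇒  t = ln(C₀/C) / k
t = ln(211/16.1) / 0.01432 = 2.573 / 0.01432 ≈ 180 hours

180 hours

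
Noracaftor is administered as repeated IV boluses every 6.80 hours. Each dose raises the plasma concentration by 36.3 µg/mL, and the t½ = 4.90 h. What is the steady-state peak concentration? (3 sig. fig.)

58.8 µg/mL

k = ln 2 / 4.90 = 0.1415 h⁻¹
Fraction remaining after one interval: e^(−kτ) = e^(−0.1415 × 6.80) = 0.3822
R = 1 / (1 − 0.3822) = 1.619
Css,max = 36.3 × 1.619 ≈ 58.8 µg/mL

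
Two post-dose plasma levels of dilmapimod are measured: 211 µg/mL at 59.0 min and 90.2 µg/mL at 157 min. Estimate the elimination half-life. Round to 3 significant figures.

79.9 minutes

k = ln(C₁/C₂) / (t₂ − t₁) = ln(211/90.2) / (157 − 59.0)
  = 0.8498 / 98.00 = 0.008672 min⁻¹
t½ = ln 2 / k = ln 2 / 0.008672 ≈ 79.9 minutes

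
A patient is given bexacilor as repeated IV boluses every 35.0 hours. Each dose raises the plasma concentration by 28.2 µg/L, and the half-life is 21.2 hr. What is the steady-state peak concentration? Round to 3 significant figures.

41.4 µg/L

k = ln 2 / 21.2 = 0.03270 hr⁻¹
Fraction remaining after one interval: e^(−kτ) = e^(−0.03270 × 35.0) = 0.3184
R = 1 / (1 − 0.3184) = 1.467
Css,max = 28.2 × 1.467 ≈ 41.4 µg/L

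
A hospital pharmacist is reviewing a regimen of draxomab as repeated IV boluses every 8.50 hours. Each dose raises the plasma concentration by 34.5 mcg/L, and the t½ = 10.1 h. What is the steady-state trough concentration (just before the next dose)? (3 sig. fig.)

k = ln 2 / 10.1 = 0.06863 h⁻¹
Fraction remaining after one interval: e^(−kτ) = e^(−0.06863 × 8.50) = 0.5580
R = 1 / (1 − 0.5580) = 2.263
Css,max = 34.5 × 2.263 = 78.06 mcg/L
Css,min = Css,max × e^(−kτ) = 78.06 × 0.5580 ≈ 43.6 mcg/L

43.6 mcg/L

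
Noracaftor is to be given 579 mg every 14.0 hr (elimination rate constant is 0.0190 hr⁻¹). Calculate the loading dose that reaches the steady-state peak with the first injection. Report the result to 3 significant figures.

2480 mg

Accumulation ratio R = 1 / (1 − e^(−kτ)) = 1 / (1 − e^(−0.01900×14.0)) = 1 / (1 − 0.7664) = 4.282
Loading dose = maintenance dose × R = 579 × 4.282 ≈ 2480 mg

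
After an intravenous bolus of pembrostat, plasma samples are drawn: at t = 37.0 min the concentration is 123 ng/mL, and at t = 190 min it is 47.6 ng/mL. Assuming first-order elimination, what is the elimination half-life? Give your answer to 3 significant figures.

k = ln(C₁/C₂) / (t₂ − t₁) = ln(123/47.6) / (190 − 37.0)
  = 0.9494 / 153.0 = 0.006205 min⁻¹
t½ = ln 2 / k = ln 2 / 0.006205 ≈ 112 minutes

112 minutes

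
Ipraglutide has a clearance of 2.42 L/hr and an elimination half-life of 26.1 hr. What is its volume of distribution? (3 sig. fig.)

91.1 L

k = ln 2 / t½ = ln 2 / 26.1 = 0.02656 hr⁻¹
V = CL / k = 2.42 / 0.02656 ≈ 91.1 L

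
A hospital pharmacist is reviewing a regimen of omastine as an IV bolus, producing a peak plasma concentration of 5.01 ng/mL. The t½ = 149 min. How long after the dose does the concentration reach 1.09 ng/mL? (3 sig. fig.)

328 minutes

k = ln 2 / 149 = 0.004652 min⁻¹
C(t) = C₀ e^(−kt)  ⇒  t = ln(C₀/C) / k
t = ln(5.01/1.09) / 0.004652 = 1.525 / 0.004652 ≈ 328 minutes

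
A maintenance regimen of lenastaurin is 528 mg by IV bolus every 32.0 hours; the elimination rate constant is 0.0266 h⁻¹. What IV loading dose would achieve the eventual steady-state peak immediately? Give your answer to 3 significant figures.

921 mg

Accumulation ratio R = 1 / (1 − e^(−kτ)) = 1 / (1 − e^(−0.02660×32.0)) = 1 / (1 − 0.4269) = 1.745
Loading dose = maintenance dose × R = 528 × 1.745 ≈ 921 mg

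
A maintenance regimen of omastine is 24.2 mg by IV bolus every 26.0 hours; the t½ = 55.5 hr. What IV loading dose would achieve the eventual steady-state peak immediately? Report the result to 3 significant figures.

87.3 mg

k = ln 2 / 55.5 = 0.01249 hr⁻¹
Accumulation ratio R = 1 / (1 − e^(−kτ)) = 1 / (1 − e^(−0.01249×26.0)) = 1 / (1 − 0.7227) = 3.607
Loading dose = maintenance dose × R = 24.2 × 3.607 ≈ 87.3 mg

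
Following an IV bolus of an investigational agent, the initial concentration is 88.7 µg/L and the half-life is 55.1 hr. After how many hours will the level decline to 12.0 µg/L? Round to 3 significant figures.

k = ln 2 / 55.1 = 0.01258 hr⁻¹
C(t) = C₀ e^(−kt)  ⇒  t = ln(C₀/C) / k
t = ln(88.7/12.0) / 0.01258 = 2.000 / 0.01258 ≈ 159 hours

159 hours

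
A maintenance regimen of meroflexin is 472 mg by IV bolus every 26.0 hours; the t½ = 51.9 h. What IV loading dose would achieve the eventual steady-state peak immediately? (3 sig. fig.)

k = ln 2 / 51.9 = 0.01336 h⁻¹
Accumulation ratio R = 1 / (1 − e^(−kτ)) = 1 / (1 − e^(−0.01336×26.0)) = 1 / (1 − 0.7066) = 3.409
Loading dose = maintenance dose × R = 472 × 3.409 ≈ 1610 mg

1610 mg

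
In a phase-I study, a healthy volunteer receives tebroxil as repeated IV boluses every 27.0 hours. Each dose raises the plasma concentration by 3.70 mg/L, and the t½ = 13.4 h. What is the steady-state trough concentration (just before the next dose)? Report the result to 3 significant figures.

1.22 mg/L

k = ln 2 / 13.4 = 0.05173 h⁻¹
Fraction remaining after one interval: e^(−kτ) = e^(−0.05173 × 27.0) = 0.2474
R = 1 / (1 − 0.2474) = 1.329
Css,max = 3.70 × 1.329 = 4.916 mg/L
Css,min = Css,max × e^(−kτ) = 4.916 × 0.2474 ≈ 1.22 mg/L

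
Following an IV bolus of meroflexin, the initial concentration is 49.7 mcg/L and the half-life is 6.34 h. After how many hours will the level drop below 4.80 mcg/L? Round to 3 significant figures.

k = ln 2 / 6.34 = 0.1093 h⁻¹
C(t) = C₀ e^(−kt)  ⇒  t = ln(C₀/C) / k
t = ln(49.7/4.80) / 0.1093 = 2.337 / 0.1093 ≈ 21.4 hours

21.4 hours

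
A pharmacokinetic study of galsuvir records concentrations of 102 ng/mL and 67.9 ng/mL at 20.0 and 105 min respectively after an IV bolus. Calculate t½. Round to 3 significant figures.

145 minutes

k = ln(C₁/C₂) / (t₂ − t₁) = ln(102/67.9) / (105 − 20.0)
  = 0.4069 / 85.00 = 0.004787 min⁻¹
t½ = ln 2 / k = ln 2 / 0.004787 ≈ 145 minutes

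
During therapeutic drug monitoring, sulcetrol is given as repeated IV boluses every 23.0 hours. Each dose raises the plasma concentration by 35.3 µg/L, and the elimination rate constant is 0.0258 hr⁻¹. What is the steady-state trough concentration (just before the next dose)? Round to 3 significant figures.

43.6 µg/L

Fraction remaining after one interval: e^(−kτ) = e^(−0.02580 × 23.0) = 0.5524
R = 1 / (1 − 0.5524) = 2.234
Css,max = 35.3 × 2.234 = 78.87 µg/L
Css,min = Css,max × e^(−kτ) = 78.87 × 0.5524 ≈ 43.6 µg/L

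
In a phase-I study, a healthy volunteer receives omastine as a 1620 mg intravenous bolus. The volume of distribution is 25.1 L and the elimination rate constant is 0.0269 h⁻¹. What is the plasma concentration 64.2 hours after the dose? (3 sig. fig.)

C₀ = dose / V = 1620 / 25.1 = 64.54 µg/mL
C(t) = C₀ e^(−kt) = 64.54 × e^(−0.02690 × 64.2) = 64.54 × e^(−1.727) = 64.54 × 0.1778 ≈ 11.5 µg/mL

11.5 µg/mL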